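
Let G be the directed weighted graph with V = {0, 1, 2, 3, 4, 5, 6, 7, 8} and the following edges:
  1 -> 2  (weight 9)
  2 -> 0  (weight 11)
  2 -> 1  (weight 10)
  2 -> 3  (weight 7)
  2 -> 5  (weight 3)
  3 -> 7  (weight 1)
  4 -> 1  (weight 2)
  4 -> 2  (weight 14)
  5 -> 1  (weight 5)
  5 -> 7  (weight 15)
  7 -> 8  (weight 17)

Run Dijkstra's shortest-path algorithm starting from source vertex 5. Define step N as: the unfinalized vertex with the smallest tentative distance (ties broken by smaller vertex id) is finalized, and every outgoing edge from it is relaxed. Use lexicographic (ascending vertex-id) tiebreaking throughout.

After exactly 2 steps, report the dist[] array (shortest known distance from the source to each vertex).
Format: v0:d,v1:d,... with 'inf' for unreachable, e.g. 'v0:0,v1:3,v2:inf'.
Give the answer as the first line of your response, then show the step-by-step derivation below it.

v0:inf,v1:5,v2:14,v3:inf,v4:inf,v5:0,v6:inf,v7:15,v8:inf

step 1: dist = v0:inf,v1:5,v2:inf,v3:inf,v4:inf,v5:0,v6:inf,v7:15,v8:inf
step 2: dist = v0:inf,v1:5,v2:14,v3:inf,v4:inf,v5:0,v6:inf,v7:15,v8:inf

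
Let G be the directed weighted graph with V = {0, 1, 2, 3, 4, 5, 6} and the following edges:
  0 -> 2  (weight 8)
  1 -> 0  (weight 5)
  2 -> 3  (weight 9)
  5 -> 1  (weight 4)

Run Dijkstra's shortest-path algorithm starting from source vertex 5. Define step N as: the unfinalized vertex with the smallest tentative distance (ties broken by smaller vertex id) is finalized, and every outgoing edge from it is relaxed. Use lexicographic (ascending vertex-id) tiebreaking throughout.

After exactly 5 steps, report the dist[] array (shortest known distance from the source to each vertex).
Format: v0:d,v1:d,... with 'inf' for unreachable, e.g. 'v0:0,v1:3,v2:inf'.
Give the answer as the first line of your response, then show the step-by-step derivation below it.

v0:9,v1:4,v2:17,v3:26,v4:inf,v5:0,v6:inf

step 1: dist = v0:inf,v1:4,v2:inf,v3:inf,v4:inf,v5:0,v6:inf
step 2: dist = v0:9,v1:4,v2:inf,v3:inf,v4:inf,v5:0,v6:inf
step 3: dist = v0:9,v1:4,v2:17,v3:inf,v4:inf,v5:0,v6:inf
step 4: dist = v0:9,v1:4,v2:17,v3:26,v4:inf,v5:0,v6:inf
step 5: dist = v0:9,v1:4,v2:17,v3:26,v4:inf,v5:0,v6:inf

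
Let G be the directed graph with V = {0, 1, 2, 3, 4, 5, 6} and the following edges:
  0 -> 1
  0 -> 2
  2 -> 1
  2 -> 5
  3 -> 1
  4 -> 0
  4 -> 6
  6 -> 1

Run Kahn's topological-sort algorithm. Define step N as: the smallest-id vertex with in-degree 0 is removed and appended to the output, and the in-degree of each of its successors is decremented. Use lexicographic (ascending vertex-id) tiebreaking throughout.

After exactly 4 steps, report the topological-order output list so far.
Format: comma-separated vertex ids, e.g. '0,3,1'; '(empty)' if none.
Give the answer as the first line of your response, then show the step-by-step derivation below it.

3,4,0,2

step 1: output 3; order=[3]; indeg=(1,3,1,0,0,1,1)
step 2: output 4; order=[3,4]; indeg=(0,3,1,0,0,1,0)
step 3: output 0; order=[3,4,0]; indeg=(0,2,0,0,0,1,0)
step 4: output 2; order=[3,4,0,2]; indeg=(0,1,0,0,0,0,0)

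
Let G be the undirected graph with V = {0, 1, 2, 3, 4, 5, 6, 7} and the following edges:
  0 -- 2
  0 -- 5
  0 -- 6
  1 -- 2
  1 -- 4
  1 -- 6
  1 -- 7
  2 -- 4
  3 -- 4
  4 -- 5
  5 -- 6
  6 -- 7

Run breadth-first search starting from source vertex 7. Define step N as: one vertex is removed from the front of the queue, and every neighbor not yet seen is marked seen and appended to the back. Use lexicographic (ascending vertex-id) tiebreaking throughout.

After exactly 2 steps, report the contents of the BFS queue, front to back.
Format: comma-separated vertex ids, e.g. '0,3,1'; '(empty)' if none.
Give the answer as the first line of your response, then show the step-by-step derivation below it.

6,2,4

step 1: dequeue 7; queue=[1,6]; order=7
step 2: dequeue 1; queue=[6,2,4]; order=7,1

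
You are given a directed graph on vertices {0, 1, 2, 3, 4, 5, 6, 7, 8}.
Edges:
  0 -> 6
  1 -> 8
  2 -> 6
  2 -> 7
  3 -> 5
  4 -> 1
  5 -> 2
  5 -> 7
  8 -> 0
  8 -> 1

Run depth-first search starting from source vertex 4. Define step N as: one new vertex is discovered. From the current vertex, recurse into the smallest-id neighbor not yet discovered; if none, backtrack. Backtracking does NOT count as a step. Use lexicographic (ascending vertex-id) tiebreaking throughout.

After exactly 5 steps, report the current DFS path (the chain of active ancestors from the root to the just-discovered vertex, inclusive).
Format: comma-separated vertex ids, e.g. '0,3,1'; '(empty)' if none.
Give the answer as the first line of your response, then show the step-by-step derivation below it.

4,1,8,0,6

step 1: discover 4; path=4; order=4
step 2: discover 1; path=4>1; order=4,1
step 3: discover 8; path=4>1>8; order=4,1,8
step 4: discover 0; path=4>1>8>0; order=4,1,8,0
step 5: discover 6; path=4>1>8>0>6; order=4,1,8,0,6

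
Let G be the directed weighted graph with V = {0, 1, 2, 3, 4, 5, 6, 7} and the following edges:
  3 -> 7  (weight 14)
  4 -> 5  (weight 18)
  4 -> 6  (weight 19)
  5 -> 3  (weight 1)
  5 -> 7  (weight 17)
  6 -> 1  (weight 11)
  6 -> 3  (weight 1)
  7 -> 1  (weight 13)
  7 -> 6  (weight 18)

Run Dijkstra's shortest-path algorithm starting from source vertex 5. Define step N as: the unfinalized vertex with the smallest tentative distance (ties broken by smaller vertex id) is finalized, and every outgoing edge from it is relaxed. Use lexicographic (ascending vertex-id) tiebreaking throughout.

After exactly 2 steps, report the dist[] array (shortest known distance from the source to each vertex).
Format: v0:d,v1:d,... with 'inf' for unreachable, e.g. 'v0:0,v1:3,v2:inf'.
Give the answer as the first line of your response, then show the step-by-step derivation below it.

v0:inf,v1:inf,v2:inf,v3:1,v4:inf,v5:0,v6:inf,v7:15

step 1: dist = v0:inf,v1:inf,v2:inf,v3:1,v4:inf,v5:0,v6:inf,v7:17
step 2: dist = v0:inf,v1:inf,v2:inf,v3:1,v4:inf,v5:0,v6:inf,v7:15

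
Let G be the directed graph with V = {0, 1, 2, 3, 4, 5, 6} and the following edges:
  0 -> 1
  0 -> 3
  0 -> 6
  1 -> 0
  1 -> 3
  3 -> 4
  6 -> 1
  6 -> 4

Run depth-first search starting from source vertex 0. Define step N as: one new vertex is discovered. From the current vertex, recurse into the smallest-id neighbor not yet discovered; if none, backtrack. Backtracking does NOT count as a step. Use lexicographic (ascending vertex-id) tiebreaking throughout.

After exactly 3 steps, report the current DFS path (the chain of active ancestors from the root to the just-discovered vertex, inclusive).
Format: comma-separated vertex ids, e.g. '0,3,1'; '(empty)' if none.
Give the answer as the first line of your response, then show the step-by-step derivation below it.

0,1,3

step 1: discover 0; path=0; order=0
step 2: discover 1; path=0>1; order=0,1
step 3: discover 3; path=0>1>3; order=0,1,3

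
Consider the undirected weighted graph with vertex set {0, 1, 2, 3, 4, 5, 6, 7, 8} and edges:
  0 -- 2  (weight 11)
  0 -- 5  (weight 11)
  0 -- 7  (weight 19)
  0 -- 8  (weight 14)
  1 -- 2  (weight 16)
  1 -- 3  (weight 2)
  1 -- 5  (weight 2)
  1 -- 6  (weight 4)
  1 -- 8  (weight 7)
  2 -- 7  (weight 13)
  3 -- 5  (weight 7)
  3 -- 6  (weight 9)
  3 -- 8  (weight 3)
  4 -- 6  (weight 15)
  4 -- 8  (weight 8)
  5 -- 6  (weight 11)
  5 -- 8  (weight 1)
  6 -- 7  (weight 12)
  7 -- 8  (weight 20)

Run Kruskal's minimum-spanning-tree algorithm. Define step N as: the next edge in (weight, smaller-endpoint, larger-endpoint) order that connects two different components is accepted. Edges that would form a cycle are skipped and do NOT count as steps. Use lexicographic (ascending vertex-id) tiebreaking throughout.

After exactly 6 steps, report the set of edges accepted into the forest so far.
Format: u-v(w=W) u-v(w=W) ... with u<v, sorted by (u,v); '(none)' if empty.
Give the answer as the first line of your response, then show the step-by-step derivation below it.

0-2(w=11) 1-3(w=2) 1-5(w=2) 1-6(w=4) 4-8(w=8) 5-8(w=1)

step 1: add edge 5-8 (w=1); MST = {5-8(w=1)}
step 2: add edge 1-3 (w=2); MST = {1-3(w=2) 5-8(w=1)}
step 3: add edge 1-5 (w=2); MST = {1-3(w=2) 1-5(w=2) 5-8(w=1)}
step 4: add edge 1-6 (w=4); MST = {1-3(w=2) 1-5(w=2) 1-6(w=4) 5-8(w=1)}
step 5: add edge 4-8 (w=8); MST = {1-3(w=2) 1-5(w=2) 1-6(w=4) 4-8(w=8) 5-8(w=1)}
step 6: add edge 0-2 (w=11); MST = {0-2(w=11) 1-3(w=2) 1-5(w=2) 1-6(w=4) 4-8(w=8) 5-8(w=1)}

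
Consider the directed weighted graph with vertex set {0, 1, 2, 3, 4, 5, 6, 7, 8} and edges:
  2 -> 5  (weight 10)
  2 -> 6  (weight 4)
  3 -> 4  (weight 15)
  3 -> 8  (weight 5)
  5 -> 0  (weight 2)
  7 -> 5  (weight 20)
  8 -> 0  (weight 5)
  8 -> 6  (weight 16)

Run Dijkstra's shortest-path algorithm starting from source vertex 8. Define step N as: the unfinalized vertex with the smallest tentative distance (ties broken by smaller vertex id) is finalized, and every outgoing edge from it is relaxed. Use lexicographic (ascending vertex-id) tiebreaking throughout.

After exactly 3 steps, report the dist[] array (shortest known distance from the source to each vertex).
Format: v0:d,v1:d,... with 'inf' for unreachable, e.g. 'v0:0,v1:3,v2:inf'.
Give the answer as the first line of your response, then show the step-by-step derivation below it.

v0:5,v1:inf,v2:inf,v3:inf,v4:inf,v5:inf,v6:16,v7:inf,v8:0

step 1: dist = v0:5,v1:inf,v2:inf,v3:inf,v4:inf,v5:inf,v6:16,v7:inf,v8:0
step 2: dist = v0:5,v1:inf,v2:inf,v3:inf,v4:inf,v5:inf,v6:16,v7:inf,v8:0
step 3: dist = v0:5,v1:inf,v2:inf,v3:inf,v4:inf,v5:inf,v6:16,v7:inf,v8:0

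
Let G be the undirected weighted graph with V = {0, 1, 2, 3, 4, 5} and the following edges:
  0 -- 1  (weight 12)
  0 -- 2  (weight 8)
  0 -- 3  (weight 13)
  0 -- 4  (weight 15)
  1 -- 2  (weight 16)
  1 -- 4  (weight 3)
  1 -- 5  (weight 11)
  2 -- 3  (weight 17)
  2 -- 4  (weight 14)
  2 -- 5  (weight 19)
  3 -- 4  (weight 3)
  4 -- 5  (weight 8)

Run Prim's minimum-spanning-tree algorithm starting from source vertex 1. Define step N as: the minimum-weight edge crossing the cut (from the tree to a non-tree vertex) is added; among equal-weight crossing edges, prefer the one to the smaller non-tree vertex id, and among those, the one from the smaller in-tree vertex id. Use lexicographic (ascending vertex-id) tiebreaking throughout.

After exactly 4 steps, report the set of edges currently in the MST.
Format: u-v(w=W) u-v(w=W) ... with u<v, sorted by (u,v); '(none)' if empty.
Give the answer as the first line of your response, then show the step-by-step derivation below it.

0-1(w=12) 1-4(w=3) 3-4(w=3) 4-5(w=8)

step 1: add edge 1-4 (w=3); MST = {1-4(w=3)}
step 2: add edge 3-4 (w=3); MST = {1-4(w=3) 3-4(w=3)}
step 3: add edge 4-5 (w=8); MST = {1-4(w=3) 3-4(w=3) 4-5(w=8)}
step 4: add edge 0-1 (w=12); MST = {0-1(w=12) 1-4(w=3) 3-4(w=3) 4-5(w=8)}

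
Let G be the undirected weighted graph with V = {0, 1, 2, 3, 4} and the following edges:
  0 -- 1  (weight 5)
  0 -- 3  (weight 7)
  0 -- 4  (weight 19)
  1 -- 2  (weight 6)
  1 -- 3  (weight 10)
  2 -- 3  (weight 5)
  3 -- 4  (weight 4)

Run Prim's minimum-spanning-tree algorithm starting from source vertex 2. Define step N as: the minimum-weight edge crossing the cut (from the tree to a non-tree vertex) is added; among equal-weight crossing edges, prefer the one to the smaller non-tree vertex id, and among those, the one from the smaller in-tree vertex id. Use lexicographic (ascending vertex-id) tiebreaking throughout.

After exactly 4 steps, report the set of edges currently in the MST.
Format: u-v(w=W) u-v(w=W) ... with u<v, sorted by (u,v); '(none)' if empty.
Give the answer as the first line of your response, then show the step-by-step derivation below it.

0-1(w=5) 1-2(w=6) 2-3(w=5) 3-4(w=4)

step 1: add edge 2-3 (w=5); MST = {2-3(w=5)}
step 2: add edge 3-4 (w=4); MST = {2-3(w=5) 3-4(w=4)}
step 3: add edge 1-2 (w=6); MST = {1-2(w=6) 2-3(w=5) 3-4(w=4)}
step 4: add edge 0-1 (w=5); MST = {0-1(w=5) 1-2(w=6) 2-3(w=5) 3-4(w=4)}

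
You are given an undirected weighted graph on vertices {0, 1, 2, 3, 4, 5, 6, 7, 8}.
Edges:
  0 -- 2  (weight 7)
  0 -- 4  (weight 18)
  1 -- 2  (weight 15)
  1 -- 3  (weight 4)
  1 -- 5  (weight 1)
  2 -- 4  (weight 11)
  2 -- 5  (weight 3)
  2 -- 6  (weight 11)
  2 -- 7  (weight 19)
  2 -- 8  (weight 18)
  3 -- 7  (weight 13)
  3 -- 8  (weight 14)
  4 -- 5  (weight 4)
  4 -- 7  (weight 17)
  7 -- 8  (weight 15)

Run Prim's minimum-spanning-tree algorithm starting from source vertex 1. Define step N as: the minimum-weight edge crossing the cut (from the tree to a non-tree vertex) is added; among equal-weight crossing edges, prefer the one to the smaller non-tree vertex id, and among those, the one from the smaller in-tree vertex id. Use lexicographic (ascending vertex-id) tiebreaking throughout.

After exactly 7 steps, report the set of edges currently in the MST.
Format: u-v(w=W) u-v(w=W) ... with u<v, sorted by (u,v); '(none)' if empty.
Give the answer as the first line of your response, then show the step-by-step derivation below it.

0-2(w=7) 1-3(w=4) 1-5(w=1) 2-5(w=3) 2-6(w=11) 3-7(w=13) 4-5(w=4)

step 1: add edge 1-5 (w=1); MST = {1-5(w=1)}
step 2: add edge 2-5 (w=3); MST = {1-5(w=1) 2-5(w=3)}
step 3: add edge 1-3 (w=4); MST = {1-3(w=4) 1-5(w=1) 2-5(w=3)}
step 4: add edge 4-5 (w=4); MST = {1-3(w=4) 1-5(w=1) 2-5(w=3) 4-5(w=4)}
step 5: add edge 0-2 (w=7); MST = {0-2(w=7) 1-3(w=4) 1-5(w=1) 2-5(w=3) 4-5(w=4)}
step 6: add edge 2-6 (w=11); MST = {0-2(w=7) 1-3(w=4) 1-5(w=1) 2-5(w=3) 2-6(w=11) 4-5(w=4)}
step 7: add edge 3-7 (w=13); MST = {0-2(w=7) 1-3(w=4) 1-5(w=1) 2-5(w=3) 2-6(w=11) 3-7(w=13) 4-5(w=4)}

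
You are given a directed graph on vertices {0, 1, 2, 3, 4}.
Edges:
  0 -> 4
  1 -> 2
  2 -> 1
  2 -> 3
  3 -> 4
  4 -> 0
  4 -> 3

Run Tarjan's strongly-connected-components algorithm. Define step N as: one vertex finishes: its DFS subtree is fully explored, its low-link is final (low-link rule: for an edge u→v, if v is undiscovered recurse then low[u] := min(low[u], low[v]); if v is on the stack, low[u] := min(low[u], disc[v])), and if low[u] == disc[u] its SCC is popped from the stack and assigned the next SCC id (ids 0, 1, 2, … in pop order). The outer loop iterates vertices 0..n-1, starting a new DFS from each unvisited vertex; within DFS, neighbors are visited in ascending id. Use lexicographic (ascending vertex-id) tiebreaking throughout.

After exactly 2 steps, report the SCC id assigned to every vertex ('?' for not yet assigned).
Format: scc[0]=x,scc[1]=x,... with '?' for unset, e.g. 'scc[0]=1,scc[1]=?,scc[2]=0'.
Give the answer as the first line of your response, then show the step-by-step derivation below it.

scc[0]=?,scc[1]=?,scc[2]=?,scc[3]=?,scc[4]=?

step 1: low=(low[0]=0,low[1]=?,low[2]=?,low[3]=1,low[4]=0); scc=(scc[0]=?,scc[1]=?,scc[2]=?,scc[3]=?,scc[4]=?)
step 2: low=(low[0]=0,low[1]=?,low[2]=?,low[3]=1,low[4]=0); scc=(scc[0]=?,scc[1]=?,scc[2]=?,scc[3]=?,scc[4]=?)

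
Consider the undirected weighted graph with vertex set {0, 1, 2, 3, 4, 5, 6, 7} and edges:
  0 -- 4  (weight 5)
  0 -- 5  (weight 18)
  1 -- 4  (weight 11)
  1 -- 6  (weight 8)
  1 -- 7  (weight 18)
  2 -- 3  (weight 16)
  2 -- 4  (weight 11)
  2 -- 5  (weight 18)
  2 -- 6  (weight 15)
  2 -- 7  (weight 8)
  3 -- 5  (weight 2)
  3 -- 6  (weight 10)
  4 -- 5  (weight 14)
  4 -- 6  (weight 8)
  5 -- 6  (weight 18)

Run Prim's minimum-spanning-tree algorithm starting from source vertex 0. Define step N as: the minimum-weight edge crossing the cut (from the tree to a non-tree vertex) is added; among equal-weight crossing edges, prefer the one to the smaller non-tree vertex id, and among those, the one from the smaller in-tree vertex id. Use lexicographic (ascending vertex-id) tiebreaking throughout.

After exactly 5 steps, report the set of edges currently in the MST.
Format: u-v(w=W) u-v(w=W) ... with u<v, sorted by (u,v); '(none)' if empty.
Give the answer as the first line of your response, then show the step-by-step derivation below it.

0-4(w=5) 1-6(w=8) 3-5(w=2) 3-6(w=10) 4-6(w=8)

step 1: add edge 0-4 (w=5); MST = {0-4(w=5)}
step 2: add edge 4-6 (w=8); MST = {0-4(w=5) 4-6(w=8)}
step 3: add edge 1-6 (w=8); MST = {0-4(w=5) 1-6(w=8) 4-6(w=8)}
step 4: add edge 3-6 (w=10); MST = {0-4(w=5) 1-6(w=8) 3-6(w=10) 4-6(w=8)}
step 5: add edge 3-5 (w=2); MST = {0-4(w=5) 1-6(w=8) 3-5(w=2) 3-6(w=10) 4-6(w=8)}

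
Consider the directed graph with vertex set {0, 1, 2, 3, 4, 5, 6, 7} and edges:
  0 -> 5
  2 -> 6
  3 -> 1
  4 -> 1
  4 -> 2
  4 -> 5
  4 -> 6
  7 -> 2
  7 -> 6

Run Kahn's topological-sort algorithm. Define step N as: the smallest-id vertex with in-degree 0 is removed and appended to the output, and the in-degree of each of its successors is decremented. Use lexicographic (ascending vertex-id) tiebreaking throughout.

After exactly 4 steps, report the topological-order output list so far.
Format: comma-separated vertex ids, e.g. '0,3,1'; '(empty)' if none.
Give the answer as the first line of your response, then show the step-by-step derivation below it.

0,3,4,1

step 1: output 0; order=[0]; indeg=(0,2,2,0,0,1,3,0)
step 2: output 3; order=[0,3]; indeg=(0,1,2,0,0,1,3,0)
step 3: output 4; order=[0,3,4]; indeg=(0,0,1,0,0,0,2,0)
step 4: output 1; order=[0,3,4,1]; indeg=(0,0,1,0,0,0,2,0)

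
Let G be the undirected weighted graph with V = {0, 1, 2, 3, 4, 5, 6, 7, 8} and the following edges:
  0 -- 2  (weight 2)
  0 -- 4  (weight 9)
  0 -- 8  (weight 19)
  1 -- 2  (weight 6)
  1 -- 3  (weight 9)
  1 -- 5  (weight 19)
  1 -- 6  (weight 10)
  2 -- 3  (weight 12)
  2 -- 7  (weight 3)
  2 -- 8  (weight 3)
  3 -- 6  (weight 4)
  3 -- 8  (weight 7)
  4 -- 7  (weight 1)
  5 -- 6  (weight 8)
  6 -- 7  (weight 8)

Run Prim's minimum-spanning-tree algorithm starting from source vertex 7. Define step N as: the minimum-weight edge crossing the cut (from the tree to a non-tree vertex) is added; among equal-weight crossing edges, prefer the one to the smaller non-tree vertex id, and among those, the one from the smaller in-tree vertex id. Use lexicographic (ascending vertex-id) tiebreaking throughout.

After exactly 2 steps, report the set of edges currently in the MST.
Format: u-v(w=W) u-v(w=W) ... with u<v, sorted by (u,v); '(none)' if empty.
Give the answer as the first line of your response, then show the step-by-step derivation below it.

2-7(w=3) 4-7(w=1)

step 1: add edge 4-7 (w=1); MST = {4-7(w=1)}
step 2: add edge 2-7 (w=3); MST = {2-7(w=3) 4-7(w=1)}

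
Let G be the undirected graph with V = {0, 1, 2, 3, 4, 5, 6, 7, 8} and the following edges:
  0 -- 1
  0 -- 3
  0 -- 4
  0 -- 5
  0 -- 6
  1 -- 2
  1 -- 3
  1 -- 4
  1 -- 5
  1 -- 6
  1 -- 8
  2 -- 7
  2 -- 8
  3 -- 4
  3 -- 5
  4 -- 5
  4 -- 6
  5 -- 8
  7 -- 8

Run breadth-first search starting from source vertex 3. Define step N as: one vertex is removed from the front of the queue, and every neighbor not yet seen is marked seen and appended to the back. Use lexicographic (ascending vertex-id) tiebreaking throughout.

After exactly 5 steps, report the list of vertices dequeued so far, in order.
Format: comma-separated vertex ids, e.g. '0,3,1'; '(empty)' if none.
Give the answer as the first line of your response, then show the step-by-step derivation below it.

3,0,1,4,5

step 1: dequeue 3; queue=[0,1,4,5]; order=3
step 2: dequeue 0; queue=[1,4,5,6]; order=3,0
step 3: dequeue 1; queue=[4,5,6,2,8]; order=3,0,1
step 4: dequeue 4; queue=[5,6,2,8]; order=3,0,1,4
step 5: dequeue 5; queue=[6,2,8]; order=3,0,1,4,5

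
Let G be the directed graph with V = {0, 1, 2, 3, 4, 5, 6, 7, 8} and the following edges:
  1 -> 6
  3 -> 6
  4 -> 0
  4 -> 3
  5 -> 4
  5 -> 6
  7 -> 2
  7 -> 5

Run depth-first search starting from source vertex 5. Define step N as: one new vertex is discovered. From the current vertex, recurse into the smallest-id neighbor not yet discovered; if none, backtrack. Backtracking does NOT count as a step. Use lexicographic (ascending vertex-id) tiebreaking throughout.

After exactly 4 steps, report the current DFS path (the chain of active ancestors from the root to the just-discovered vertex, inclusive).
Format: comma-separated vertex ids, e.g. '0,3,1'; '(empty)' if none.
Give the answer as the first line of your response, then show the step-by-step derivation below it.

5,4,3

step 1: discover 5; path=5; order=5
step 2: discover 4; path=5>4; order=5,4
step 3: discover 0; path=5>4>0; order=5,4,0
step 4: discover 3; path=5>4>3; order=5,4,0,3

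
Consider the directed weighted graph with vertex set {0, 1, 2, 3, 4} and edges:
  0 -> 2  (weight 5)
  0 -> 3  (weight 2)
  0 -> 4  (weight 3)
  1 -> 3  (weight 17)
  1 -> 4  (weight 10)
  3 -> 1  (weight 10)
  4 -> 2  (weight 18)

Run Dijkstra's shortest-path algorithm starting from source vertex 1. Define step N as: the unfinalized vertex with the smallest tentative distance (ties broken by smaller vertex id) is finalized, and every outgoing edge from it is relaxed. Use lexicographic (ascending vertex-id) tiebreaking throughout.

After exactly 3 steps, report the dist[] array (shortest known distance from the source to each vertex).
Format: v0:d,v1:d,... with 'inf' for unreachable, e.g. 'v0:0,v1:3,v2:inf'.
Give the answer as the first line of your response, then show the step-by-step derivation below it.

v0:inf,v1:0,v2:28,v3:17,v4:10

step 1: dist = v0:inf,v1:0,v2:inf,v3:17,v4:10
step 2: dist = v0:inf,v1:0,v2:28,v3:17,v4:10
step 3: dist = v0:inf,v1:0,v2:28,v3:17,v4:10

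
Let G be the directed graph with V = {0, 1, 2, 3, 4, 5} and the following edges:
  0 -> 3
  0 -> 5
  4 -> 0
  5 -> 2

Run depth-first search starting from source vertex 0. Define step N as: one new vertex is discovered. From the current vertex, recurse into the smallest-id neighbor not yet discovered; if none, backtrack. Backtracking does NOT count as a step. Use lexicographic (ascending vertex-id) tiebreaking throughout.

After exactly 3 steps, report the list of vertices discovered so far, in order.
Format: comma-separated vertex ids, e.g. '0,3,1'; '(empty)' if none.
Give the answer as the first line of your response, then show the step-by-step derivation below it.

0,3,5

step 1: discover 0; path=0; order=0
step 2: discover 3; path=0>3; order=0,3
step 3: discover 5; path=0>5; order=0,3,5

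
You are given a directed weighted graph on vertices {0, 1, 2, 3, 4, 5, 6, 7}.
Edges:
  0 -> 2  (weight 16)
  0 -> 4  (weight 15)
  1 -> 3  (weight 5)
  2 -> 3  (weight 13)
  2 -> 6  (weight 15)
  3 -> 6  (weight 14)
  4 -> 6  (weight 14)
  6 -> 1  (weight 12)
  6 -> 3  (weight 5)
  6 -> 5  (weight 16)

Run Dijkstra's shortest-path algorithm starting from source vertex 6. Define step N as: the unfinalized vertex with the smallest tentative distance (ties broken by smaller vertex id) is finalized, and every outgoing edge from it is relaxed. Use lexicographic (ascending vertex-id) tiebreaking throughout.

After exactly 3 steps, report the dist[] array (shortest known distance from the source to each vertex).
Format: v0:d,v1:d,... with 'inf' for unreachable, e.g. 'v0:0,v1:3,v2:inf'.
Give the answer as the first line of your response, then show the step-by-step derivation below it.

v0:inf,v1:12,v2:inf,v3:5,v4:inf,v5:16,v6:0,v7:inf

step 1: dist = v0:inf,v1:12,v2:inf,v3:5,v4:inf,v5:16,v6:0,v7:inf
step 2: dist = v0:inf,v1:12,v2:inf,v3:5,v4:inf,v5:16,v6:0,v7:inf
step 3: dist = v0:inf,v1:12,v2:inf,v3:5,v4:inf,v5:16,v6:0,v7:inf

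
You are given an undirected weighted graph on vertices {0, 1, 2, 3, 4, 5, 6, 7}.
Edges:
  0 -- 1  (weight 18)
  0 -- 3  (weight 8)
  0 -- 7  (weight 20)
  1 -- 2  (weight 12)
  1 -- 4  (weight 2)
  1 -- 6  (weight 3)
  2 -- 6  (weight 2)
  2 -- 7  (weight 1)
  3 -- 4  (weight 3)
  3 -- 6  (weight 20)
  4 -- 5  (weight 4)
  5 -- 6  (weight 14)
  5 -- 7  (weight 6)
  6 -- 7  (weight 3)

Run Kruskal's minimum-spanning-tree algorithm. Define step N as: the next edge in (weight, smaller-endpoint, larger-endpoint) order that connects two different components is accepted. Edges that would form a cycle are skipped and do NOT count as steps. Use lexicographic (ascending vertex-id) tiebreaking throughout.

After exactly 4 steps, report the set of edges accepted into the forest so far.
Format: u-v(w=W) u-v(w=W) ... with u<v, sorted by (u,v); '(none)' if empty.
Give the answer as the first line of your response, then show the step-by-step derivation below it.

1-4(w=2) 1-6(w=3) 2-6(w=2) 2-7(w=1)

step 1: add edge 2-7 (w=1); MST = {2-7(w=1)}
step 2: add edge 1-4 (w=2); MST = {1-4(w=2) 2-7(w=1)}
step 3: add edge 2-6 (w=2); MST = {1-4(w=2) 2-6(w=2) 2-7(w=1)}
step 4: add edge 1-6 (w=3); MST = {1-4(w=2) 1-6(w=3) 2-6(w=2) 2-7(w=1)}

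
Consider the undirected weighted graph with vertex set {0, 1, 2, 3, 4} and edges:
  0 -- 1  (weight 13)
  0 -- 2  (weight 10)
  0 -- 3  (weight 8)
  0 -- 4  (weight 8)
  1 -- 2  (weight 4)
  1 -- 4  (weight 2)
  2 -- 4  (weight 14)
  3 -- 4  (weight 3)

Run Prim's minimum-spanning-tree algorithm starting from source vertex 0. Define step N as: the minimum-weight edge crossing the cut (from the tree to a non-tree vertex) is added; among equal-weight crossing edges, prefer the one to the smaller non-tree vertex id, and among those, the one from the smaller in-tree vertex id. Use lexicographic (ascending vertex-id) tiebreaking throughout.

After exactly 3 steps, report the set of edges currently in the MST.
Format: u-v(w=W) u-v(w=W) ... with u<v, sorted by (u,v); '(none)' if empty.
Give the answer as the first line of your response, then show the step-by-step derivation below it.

0-3(w=8) 1-4(w=2) 3-4(w=3)

step 1: add edge 0-3 (w=8); MST = {0-3(w=8)}
step 2: add edge 3-4 (w=3); MST = {0-3(w=8) 3-4(w=3)}
step 3: add edge 1-4 (w=2); MST = {0-3(w=8) 1-4(w=2) 3-4(w=3)}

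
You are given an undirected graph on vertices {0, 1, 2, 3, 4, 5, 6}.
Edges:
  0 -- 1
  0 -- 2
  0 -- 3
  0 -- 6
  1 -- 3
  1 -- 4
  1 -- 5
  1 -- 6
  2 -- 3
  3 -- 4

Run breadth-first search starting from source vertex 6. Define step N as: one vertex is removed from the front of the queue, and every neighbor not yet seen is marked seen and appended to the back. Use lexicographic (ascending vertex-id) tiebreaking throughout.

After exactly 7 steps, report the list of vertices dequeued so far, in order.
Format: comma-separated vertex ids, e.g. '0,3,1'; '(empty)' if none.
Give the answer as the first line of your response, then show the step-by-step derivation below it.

6,0,1,2,3,4,5

step 1: dequeue 6; queue=[0,1]; order=6
step 2: dequeue 0; queue=[1,2,3]; order=6,0
step 3: dequeue 1; queue=[2,3,4,5]; order=6,0,1
step 4: dequeue 2; queue=[3,4,5]; order=6,0,1,2
step 5: dequeue 3; queue=[4,5]; order=6,0,1,2,3
step 6: dequeue 4; queue=[5]; order=6,0,1,2,3,4
step 7: dequeue 5; queue=[(empty)]; order=6,0,1,2,3,4,5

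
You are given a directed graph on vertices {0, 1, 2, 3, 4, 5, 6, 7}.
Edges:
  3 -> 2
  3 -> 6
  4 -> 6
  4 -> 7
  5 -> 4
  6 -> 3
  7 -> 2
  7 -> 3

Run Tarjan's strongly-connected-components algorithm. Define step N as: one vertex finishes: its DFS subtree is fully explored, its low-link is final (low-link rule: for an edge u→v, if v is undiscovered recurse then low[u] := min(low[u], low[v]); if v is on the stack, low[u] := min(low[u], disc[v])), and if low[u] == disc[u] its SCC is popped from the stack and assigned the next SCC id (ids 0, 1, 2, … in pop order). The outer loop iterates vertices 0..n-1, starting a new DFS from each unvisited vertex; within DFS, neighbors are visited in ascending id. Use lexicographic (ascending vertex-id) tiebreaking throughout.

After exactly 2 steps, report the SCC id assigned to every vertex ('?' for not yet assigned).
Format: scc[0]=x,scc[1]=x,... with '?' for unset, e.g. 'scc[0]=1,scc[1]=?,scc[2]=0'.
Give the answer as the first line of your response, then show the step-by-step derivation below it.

scc[0]=0,scc[1]=1,scc[2]=?,scc[3]=?,scc[4]=?,scc[5]=?,scc[6]=?,scc[7]=?

step 1: low=(low[0]=0,low[1]=?,low[2]=?,low[3]=?,low[4]=?,low[5]=?,low[6]=?,low[7]=?); scc=(scc[0]=0,scc[1]=?,scc[2]=?,scc[3]=?,scc[4]=?,scc[5]=?,scc[6]=?,scc[7]=?)
step 2: low=(low[0]=0,low[1]=1,low[2]=?,low[3]=?,low[4]=?,low[5]=?,low[6]=?,low[7]=?); scc=(scc[0]=0,scc[1]=1,scc[2]=?,scc[3]=?,scc[4]=?,scc[5]=?,scc[6]=?,scc[7]=?)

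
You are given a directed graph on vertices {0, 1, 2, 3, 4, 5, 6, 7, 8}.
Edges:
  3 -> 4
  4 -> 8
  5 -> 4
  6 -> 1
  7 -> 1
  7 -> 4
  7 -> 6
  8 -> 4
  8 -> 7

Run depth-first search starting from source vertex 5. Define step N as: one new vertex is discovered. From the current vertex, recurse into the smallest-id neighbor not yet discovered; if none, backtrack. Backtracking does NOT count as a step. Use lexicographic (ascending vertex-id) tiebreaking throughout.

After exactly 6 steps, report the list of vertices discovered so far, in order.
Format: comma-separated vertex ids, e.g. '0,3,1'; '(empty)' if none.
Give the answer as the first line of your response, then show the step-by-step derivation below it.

5,4,8,7,1,6

step 1: discover 5; path=5; order=5
step 2: discover 4; path=5>4; order=5,4
step 3: discover 8; path=5>4>8; order=5,4,8
step 4: discover 7; path=5>4>8>7; order=5,4,8,7
step 5: discover 1; path=5>4>8>7>1; order=5,4,8,7,1
step 6: discover 6; path=5>4>8>7>6; order=5,4,8,7,1,6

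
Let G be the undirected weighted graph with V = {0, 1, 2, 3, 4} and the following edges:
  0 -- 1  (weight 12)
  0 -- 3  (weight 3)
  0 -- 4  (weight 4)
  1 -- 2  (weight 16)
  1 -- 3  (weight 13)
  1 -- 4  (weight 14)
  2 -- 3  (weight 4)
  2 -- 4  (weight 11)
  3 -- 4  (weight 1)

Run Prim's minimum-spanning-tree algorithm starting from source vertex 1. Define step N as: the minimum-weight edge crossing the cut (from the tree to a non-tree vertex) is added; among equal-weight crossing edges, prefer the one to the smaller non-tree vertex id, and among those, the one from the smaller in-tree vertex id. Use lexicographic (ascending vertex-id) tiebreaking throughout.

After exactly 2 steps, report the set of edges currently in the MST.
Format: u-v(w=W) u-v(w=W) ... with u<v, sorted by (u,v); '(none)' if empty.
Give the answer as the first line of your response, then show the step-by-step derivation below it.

0-1(w=12) 0-3(w=3)

step 1: add edge 0-1 (w=12); MST = {0-1(w=12)}
step 2: add edge 0-3 (w=3); MST = {0-1(w=12) 0-3(w=3)}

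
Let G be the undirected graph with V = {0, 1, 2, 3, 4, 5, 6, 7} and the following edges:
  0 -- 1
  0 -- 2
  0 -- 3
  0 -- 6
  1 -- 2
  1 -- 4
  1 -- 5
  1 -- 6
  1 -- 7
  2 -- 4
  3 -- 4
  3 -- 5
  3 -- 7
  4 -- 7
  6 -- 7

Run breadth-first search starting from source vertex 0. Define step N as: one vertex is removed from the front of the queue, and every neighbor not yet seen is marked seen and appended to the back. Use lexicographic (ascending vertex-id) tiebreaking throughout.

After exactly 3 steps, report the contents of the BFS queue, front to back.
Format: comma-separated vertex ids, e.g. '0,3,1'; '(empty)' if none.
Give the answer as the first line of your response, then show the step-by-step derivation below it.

3,6,4,5,7

step 1: dequeue 0; queue=[1,2,3,6]; order=0
step 2: dequeue 1; queue=[2,3,6,4,5,7]; order=0,1
step 3: dequeue 2; queue=[3,6,4,5,7]; order=0,1,2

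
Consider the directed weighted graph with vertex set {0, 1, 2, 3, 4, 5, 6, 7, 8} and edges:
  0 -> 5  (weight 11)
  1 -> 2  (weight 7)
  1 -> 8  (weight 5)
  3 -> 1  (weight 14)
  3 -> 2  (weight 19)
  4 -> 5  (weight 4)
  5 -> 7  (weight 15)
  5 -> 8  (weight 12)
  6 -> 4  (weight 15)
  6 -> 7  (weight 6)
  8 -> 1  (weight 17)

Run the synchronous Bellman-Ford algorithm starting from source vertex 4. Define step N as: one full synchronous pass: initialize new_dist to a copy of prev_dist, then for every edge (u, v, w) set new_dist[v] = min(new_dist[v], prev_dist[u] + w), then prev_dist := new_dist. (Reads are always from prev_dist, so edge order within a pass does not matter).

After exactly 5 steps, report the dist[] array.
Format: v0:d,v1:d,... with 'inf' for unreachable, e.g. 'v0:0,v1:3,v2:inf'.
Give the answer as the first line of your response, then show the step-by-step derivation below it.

v0:inf,v1:33,v2:40,v3:inf,v4:0,v5:4,v6:inf,v7:19,v8:16

step 1: dist = v0:inf,v1:inf,v2:inf,v3:inf,v4:0,v5:4,v6:inf,v7:inf,v8:inf
step 2: dist = v0:inf,v1:inf,v2:inf,v3:inf,v4:0,v5:4,v6:inf,v7:19,v8:16
step 3: dist = v0:inf,v1:33,v2:inf,v3:inf,v4:0,v5:4,v6:inf,v7:19,v8:16
step 4: dist = v0:inf,v1:33,v2:40,v3:inf,v4:0,v5:4,v6:inf,v7:19,v8:16
step 5: dist = v0:inf,v1:33,v2:40,v3:inf,v4:0,v5:4,v6:inf,v7:19,v8:16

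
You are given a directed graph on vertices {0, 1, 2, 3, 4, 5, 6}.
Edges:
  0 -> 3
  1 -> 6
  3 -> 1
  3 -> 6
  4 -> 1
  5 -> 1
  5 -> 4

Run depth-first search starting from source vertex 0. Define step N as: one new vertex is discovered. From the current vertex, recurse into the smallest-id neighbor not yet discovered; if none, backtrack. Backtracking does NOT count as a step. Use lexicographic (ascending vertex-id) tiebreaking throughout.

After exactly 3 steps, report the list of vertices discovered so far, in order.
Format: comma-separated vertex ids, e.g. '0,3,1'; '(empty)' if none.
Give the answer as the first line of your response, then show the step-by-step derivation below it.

0,3,1

step 1: discover 0; path=0; order=0
step 2: discover 3; path=0>3; order=0,3
step 3: discover 1; path=0>3>1; order=0,3,1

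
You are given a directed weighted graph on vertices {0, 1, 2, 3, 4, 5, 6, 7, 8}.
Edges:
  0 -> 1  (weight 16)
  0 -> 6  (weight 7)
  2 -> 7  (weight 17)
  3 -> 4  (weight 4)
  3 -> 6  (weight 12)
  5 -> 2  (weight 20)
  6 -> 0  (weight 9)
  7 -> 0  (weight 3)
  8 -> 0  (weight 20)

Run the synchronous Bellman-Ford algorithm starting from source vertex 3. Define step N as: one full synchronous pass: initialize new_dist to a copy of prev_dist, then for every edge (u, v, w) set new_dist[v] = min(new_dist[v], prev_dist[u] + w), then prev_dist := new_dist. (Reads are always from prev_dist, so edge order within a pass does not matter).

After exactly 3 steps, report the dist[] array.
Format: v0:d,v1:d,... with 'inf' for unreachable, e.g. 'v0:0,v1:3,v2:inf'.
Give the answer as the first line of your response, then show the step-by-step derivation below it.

v0:21,v1:37,v2:inf,v3:0,v4:4,v5:inf,v6:12,v7:inf,v8:inf

step 1: dist = v0:inf,v1:inf,v2:inf,v3:0,v4:4,v5:inf,v6:12,v7:inf,v8:inf
step 2: dist = v0:21,v1:inf,v2:inf,v3:0,v4:4,v5:inf,v6:12,v7:inf,v8:inf
step 3: dist = v0:21,v1:37,v2:inf,v3:0,v4:4,v5:inf,v6:12,v7:inf,v8:inf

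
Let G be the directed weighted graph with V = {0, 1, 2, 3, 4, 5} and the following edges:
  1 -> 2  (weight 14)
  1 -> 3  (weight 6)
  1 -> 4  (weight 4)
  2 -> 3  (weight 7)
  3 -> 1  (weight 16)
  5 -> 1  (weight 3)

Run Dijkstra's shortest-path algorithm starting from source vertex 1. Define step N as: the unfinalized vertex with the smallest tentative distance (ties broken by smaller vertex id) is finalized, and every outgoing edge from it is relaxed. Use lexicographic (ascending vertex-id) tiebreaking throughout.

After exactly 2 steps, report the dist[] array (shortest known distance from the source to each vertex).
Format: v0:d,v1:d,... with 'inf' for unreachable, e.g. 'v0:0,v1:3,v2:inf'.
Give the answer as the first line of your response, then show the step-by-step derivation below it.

v0:inf,v1:0,v2:14,v3:6,v4:4,v5:inf

step 1: dist = v0:inf,v1:0,v2:14,v3:6,v4:4,v5:inf
step 2: dist = v0:inf,v1:0,v2:14,v3:6,v4:4,v5:inf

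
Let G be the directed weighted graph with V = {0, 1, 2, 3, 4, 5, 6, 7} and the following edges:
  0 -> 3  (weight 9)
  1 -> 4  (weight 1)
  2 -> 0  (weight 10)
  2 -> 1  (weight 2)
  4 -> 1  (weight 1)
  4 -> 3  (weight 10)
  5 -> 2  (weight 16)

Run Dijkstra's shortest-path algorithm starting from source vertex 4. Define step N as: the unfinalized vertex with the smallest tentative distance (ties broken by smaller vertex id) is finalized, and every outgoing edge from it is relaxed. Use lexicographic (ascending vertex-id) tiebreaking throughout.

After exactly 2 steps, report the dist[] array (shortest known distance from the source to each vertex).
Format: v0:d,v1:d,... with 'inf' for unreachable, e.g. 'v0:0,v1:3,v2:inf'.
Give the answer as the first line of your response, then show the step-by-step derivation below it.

v0:inf,v1:1,v2:inf,v3:10,v4:0,v5:inf,v6:inf,v7:inf

step 1: dist = v0:inf,v1:1,v2:inf,v3:10,v4:0,v5:inf,v6:inf,v7:inf
step 2: dist = v0:inf,v1:1,v2:inf,v3:10,v4:0,v5:inf,v6:inf,v7:inf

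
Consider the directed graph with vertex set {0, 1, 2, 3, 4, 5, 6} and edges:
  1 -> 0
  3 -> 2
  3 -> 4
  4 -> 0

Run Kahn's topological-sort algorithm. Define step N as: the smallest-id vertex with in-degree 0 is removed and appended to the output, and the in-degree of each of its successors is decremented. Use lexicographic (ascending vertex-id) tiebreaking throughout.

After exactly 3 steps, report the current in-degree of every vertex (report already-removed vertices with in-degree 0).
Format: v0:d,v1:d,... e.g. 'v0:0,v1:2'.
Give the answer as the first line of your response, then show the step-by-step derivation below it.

v0:1,v1:0,v2:0,v3:0,v4:0,v5:0,v6:0

step 1: output 1; order=[1]; indeg=(1,0,1,0,1,0,0)
step 2: output 3; order=[1,3]; indeg=(1,0,0,0,0,0,0)
step 3: output 2; order=[1,3,2]; indeg=(1,0,0,0,0,0,0)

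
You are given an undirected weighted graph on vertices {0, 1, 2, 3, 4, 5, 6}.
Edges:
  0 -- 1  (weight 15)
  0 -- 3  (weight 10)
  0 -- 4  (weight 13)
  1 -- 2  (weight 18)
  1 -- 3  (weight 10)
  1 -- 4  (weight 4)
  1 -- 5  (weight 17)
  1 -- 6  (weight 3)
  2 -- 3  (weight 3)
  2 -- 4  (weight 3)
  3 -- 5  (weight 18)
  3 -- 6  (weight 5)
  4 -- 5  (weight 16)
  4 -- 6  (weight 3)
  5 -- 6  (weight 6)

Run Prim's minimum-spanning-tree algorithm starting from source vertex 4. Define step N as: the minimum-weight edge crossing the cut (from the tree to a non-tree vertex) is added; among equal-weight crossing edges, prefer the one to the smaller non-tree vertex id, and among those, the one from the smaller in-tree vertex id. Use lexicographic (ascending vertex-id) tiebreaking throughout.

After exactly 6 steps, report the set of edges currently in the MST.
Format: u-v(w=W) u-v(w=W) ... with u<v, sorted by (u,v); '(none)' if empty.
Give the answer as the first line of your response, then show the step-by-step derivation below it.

0-3(w=10) 1-6(w=3) 2-3(w=3) 2-4(w=3) 4-6(w=3) 5-6(w=6)

step 1: add edge 2-4 (w=3); MST = {2-4(w=3)}
step 2: add edge 2-3 (w=3); MST = {2-3(w=3) 2-4(w=3)}
step 3: add edge 4-6 (w=3); MST = {2-3(w=3) 2-4(w=3) 4-6(w=3)}
step 4: add edge 1-6 (w=3); MST = {1-6(w=3) 2-3(w=3) 2-4(w=3) 4-6(w=3)}
step 5: add edge 5-6 (w=6); MST = {1-6(w=3) 2-3(w=3) 2-4(w=3) 4-6(w=3) 5-6(w=6)}
step 6: add edge 0-3 (w=10); MST = {0-3(w=10) 1-6(w=3) 2-3(w=3) 2-4(w=3) 4-6(w=3) 5-6(w=6)}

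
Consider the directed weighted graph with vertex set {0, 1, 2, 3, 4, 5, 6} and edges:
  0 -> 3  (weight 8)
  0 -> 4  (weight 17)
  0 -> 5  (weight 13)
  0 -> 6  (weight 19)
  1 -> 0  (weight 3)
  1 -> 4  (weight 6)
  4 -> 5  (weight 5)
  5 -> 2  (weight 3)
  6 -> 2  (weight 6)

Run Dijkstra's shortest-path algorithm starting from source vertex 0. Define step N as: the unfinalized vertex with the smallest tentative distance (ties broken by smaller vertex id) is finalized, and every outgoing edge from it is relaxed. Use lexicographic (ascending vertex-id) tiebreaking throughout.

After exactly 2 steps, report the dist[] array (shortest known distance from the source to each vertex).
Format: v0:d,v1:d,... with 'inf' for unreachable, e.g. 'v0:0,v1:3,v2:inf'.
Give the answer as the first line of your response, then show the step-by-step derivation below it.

v0:0,v1:inf,v2:inf,v3:8,v4:17,v5:13,v6:19

step 1: dist = v0:0,v1:inf,v2:inf,v3:8,v4:17,v5:13,v6:19
step 2: dist = v0:0,v1:inf,v2:inf,v3:8,v4:17,v5:13,v6:19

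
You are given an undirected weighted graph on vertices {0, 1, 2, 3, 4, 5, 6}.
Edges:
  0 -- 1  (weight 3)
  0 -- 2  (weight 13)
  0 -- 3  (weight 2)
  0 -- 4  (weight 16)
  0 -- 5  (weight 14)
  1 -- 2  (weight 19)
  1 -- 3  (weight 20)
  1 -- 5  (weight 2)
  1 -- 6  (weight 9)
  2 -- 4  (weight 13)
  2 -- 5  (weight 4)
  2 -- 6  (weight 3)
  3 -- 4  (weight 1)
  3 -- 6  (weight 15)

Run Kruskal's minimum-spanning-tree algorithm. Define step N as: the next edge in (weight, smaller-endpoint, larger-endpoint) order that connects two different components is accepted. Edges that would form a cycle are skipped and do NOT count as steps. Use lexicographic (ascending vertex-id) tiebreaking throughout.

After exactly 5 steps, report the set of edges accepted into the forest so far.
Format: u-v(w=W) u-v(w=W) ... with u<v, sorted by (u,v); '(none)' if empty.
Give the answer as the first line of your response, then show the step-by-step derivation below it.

0-1(w=3) 0-3(w=2) 1-5(w=2) 2-6(w=3) 3-4(w=1)

step 1: add edge 3-4 (w=1); MST = {3-4(w=1)}
step 2: add edge 0-3 (w=2); MST = {0-3(w=2) 3-4(w=1)}
step 3: add edge 1-5 (w=2); MST = {0-3(w=2) 1-5(w=2) 3-4(w=1)}
step 4: add edge 0-1 (w=3); MST = {0-1(w=3) 0-3(w=2) 1-5(w=2) 3-4(w=1)}
step 5: add edge 2-6 (w=3); MST = {0-1(w=3) 0-3(w=2) 1-5(w=2) 2-6(w=3) 3-4(w=1)}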